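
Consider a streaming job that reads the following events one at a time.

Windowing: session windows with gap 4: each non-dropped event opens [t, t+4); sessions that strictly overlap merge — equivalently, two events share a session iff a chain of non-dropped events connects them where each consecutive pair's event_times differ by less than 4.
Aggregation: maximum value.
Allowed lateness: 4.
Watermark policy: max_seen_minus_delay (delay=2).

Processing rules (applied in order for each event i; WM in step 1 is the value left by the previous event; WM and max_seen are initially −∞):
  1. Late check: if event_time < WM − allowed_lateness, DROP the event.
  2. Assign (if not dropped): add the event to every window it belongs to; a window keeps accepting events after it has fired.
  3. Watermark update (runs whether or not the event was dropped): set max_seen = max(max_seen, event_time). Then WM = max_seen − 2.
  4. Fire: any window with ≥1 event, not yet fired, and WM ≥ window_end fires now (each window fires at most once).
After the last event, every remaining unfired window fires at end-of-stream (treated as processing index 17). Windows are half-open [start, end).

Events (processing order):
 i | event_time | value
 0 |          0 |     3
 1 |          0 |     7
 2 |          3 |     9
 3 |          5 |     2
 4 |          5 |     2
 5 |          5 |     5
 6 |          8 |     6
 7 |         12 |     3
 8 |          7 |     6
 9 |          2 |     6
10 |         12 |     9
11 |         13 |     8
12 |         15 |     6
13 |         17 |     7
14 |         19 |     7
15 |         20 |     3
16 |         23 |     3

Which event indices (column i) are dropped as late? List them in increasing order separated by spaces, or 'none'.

9

i=0 t=0 v=3: → [0,4); WM=-2
i=1 t=0 v=7: → [0,4); WM=-2
i=2 t=3 v=9: → [0,7); WM=1
i=3 t=5 v=2: → [0,9); WM=3
i=4 t=5 v=2: → [0,9); WM=3
i=5 t=5 v=5: → [0,9); WM=3
i=6 t=8 v=6: → [0,12); WM=6
i=7 t=12 v=3: → [12,16); WM=10
i=8 t=7 v=6: → [0,12); WM=10
i=9 t=2 v=6: DROP (t<10-4); WM=10
i=10 t=12 v=9: → [12,16); WM=10
i=11 t=13 v=8: → [12,17); WM=11
i=12 t=15 v=6: → [12,19); WM=13
i=13 t=17 v=7: → [12,21); WM=15
i=14 t=19 v=7: → [12,23); WM=17
i=15 t=20 v=3: → [12,24); WM=18
i=16 t=23 v=3: → [12,27); WM=21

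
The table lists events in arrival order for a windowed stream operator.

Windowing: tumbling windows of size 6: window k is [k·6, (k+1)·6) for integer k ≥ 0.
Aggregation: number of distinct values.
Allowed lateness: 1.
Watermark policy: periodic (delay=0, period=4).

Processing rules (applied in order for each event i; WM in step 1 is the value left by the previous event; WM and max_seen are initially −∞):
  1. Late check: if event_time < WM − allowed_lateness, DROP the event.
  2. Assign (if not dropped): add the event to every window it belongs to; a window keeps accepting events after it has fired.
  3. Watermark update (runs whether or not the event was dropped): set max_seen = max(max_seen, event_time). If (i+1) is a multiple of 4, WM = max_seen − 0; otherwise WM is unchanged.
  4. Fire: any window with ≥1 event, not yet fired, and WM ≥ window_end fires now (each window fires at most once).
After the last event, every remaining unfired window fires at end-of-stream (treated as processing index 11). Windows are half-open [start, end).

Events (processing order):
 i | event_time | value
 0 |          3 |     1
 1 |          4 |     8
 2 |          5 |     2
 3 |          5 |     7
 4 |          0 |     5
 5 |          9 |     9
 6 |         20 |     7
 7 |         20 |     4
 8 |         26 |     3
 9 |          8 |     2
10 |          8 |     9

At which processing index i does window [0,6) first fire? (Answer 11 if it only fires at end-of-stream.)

i=0 t=3 v=1: → [0,6); WM=−∞
i=1 t=4 v=8: → [0,6); WM=−∞
i=2 t=5 v=2: → [0,6); WM=−∞
i=3 t=5 v=7: → [0,6); WM=5
i=4 t=0 v=5: DROP (t<5-1); WM=5
i=5 t=9 v=9: → [6,12); WM=5
i=6 t=20 v=7: → [18,24); WM=5
i=7 t=20 v=4: → [18,24); WM=20; [0,6) fires=4 [6,12) fires=1
i=8 t=26 v=3: → [24,30); WM=20
i=9 t=8 v=2: DROP (t<20-1); WM=20
i=10 t=8 v=9: DROP (t<20-1); WM=20

7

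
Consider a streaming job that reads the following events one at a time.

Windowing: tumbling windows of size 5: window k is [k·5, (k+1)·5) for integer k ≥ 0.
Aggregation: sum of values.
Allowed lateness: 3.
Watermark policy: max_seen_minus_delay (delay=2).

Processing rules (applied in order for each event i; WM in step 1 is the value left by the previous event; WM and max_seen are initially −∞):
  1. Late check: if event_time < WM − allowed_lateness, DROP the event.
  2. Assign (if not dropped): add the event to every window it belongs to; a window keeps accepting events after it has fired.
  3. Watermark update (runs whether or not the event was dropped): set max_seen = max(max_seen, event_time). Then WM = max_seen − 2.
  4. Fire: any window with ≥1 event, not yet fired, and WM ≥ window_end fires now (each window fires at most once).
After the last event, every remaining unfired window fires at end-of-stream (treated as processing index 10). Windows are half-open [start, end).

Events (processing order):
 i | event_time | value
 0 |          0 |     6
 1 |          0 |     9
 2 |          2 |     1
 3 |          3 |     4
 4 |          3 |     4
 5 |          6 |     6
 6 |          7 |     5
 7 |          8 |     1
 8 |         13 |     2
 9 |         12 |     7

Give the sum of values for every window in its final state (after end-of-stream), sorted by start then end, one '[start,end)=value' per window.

[0,5)=24 [5,10)=12 [10,15)=9

i=0 t=0 v=6: → [0,5); WM=-2
i=1 t=0 v=9: → [0,5); WM=-2
i=2 t=2 v=1: → [0,5); WM=0
i=3 t=3 v=4: → [0,5); WM=1
i=4 t=3 v=4: → [0,5); WM=1
i=5 t=6 v=6: → [5,10); WM=4
i=6 t=7 v=5: → [5,10); WM=5; [0,5) fires=24
i=7 t=8 v=1: → [5,10); WM=6
i=8 t=13 v=2: → [10,15); WM=11; [5,10) fires=12
i=9 t=12 v=7: → [10,15); WM=11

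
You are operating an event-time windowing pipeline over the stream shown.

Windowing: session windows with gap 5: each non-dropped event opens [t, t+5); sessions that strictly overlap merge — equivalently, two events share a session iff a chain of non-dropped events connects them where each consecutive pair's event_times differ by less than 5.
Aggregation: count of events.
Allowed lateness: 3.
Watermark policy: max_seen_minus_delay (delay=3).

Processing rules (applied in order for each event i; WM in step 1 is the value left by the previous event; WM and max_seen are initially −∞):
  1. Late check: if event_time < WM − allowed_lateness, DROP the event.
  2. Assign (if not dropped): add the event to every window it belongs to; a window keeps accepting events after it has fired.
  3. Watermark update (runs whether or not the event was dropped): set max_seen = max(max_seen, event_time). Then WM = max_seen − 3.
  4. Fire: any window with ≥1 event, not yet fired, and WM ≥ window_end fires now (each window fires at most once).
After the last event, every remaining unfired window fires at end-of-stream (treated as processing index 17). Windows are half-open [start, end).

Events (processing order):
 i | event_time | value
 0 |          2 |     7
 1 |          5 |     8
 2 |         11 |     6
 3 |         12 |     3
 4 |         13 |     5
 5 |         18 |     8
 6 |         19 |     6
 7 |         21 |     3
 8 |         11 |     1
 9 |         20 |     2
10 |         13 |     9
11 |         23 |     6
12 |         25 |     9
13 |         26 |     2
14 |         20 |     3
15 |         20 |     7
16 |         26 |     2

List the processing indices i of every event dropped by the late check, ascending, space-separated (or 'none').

i=0 t=2 v=7: → [2,7); WM=-1
i=1 t=5 v=8: → [2,10); WM=2
i=2 t=11 v=6: → [11,16); WM=8
i=3 t=12 v=3: → [11,17); WM=9
i=4 t=13 v=5: → [11,18); WM=10
i=5 t=18 v=8: → [18,23); WM=15
i=6 t=19 v=6: → [18,24); WM=16
i=7 t=21 v=3: → [18,26); WM=18
i=8 t=11 v=1: DROP (t<18-3); WM=18
i=9 t=20 v=2: → [18,26); WM=18
i=10 t=13 v=9: DROP (t<18-3); WM=18
i=11 t=23 v=6: → [18,28); WM=20
i=12 t=25 v=9: → [18,30); WM=22
i=13 t=26 v=2: → [18,31); WM=23
i=14 t=20 v=3: → [18,31); WM=23
i=15 t=20 v=7: → [18,31); WM=23
i=16 t=26 v=2: → [18,31); WM=23

8 10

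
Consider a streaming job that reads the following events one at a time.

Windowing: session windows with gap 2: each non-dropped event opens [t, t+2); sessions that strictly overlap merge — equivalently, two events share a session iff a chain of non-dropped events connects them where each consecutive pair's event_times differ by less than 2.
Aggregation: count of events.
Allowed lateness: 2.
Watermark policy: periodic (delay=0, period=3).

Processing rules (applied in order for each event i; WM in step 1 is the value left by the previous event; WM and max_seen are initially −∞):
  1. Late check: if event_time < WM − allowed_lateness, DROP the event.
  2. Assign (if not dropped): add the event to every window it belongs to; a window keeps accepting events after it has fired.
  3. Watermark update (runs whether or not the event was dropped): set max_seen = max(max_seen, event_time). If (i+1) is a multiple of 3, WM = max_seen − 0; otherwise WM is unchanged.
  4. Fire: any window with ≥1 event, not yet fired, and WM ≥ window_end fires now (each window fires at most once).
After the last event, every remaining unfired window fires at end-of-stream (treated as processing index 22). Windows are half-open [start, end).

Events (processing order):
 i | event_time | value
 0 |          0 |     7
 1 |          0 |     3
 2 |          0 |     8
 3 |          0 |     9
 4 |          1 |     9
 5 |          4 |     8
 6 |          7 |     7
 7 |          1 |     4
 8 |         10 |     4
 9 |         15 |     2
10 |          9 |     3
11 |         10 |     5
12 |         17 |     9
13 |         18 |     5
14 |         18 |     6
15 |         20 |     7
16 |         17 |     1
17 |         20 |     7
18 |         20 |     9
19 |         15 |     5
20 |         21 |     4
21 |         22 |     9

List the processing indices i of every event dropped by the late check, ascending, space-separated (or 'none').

i=0 t=0 v=7: → [0,2); WM=−∞
i=1 t=0 v=3: → [0,2); WM=−∞
i=2 t=0 v=8: → [0,2); WM=0
i=3 t=0 v=9: → [0,2); WM=0
i=4 t=1 v=9: → [0,3); WM=0
i=5 t=4 v=8: → [4,6); WM=4
i=6 t=7 v=7: → [7,9); WM=4
i=7 t=1 v=4: DROP (t<4-2); WM=4
i=8 t=10 v=4: → [10,12); WM=10
i=9 t=15 v=2: → [15,17); WM=10
i=10 t=9 v=3: → [9,12); WM=10
i=11 t=10 v=5: → [9,12); WM=15
i=12 t=17 v=9: → [17,19); WM=15
i=13 t=18 v=5: → [17,20); WM=15
i=14 t=18 v=6: → [17,20); WM=18
i=15 t=20 v=7: → [20,22); WM=18
i=16 t=17 v=1: → [17,20); WM=18
i=17 t=20 v=7: → [20,22); WM=20
i=18 t=20 v=9: → [20,22); WM=20
i=19 t=15 v=5: DROP (t<20-2); WM=20
i=20 t=21 v=4: → [20,23); WM=21
i=21 t=22 v=9: → [20,24); WM=21

7 19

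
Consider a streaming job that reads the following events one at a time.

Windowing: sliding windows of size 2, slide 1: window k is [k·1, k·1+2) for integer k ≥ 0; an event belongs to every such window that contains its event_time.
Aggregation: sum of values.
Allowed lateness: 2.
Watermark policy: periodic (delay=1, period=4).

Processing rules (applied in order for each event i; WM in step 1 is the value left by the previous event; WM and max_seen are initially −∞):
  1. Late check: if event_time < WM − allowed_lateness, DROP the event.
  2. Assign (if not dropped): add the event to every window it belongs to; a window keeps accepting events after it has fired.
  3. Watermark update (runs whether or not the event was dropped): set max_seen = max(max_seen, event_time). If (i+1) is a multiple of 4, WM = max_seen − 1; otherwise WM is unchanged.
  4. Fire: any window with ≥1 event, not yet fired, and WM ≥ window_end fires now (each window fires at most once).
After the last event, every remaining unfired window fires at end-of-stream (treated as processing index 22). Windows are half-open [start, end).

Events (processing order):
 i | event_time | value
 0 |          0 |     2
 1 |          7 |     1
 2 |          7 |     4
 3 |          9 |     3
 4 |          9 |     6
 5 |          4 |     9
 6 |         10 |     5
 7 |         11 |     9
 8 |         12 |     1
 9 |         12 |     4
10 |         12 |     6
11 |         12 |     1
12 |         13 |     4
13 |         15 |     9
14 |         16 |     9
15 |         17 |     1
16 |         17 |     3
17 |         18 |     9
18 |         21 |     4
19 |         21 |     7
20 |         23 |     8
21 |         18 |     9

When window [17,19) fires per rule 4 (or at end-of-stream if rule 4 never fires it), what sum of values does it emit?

13

i=0 t=0 v=2: → [0,2); WM=−∞
i=1 t=7 v=1: → [7,9),[6,8); WM=−∞
i=2 t=7 v=4: → [7,9),[6,8); WM=−∞
i=3 t=9 v=3: → [9,11),[8,10); WM=8; [0,2) fires=2 [6,8) fires=5
i=4 t=9 v=6: → [9,11),[8,10); WM=8
i=5 t=4 v=9: DROP (t<8-2); WM=8
i=6 t=10 v=5: → [10,12),[9,11); WM=8
i=7 t=11 v=9: → [11,13),[10,12); WM=10; [7,9) fires=5 [8,10) fires=9
i=8 t=12 v=1: → [12,14),[11,13); WM=10
i=9 t=12 v=4: → [12,14),[11,13); WM=10
i=10 t=12 v=6: → [12,14),[11,13); WM=10
i=11 t=12 v=1: → [12,14),[11,13); WM=11; [9,11) fires=14
i=12 t=13 v=4: → [13,15),[12,14); WM=11
i=13 t=15 v=9: → [15,17),[14,16); WM=11
i=14 t=16 v=9: → [16,18),[15,17); WM=11
i=15 t=17 v=1: → [17,19),[16,18); WM=16; [10,12) fires=14 [11,13) fires=21 [12,14) fires=16 [13,15) fires=4 [14,16) fires=9
i=16 t=17 v=3: → [17,19),[16,18); WM=16
i=17 t=18 v=9: → [18,20),[17,19); WM=16
i=18 t=21 v=4: → [21,23),[20,22); WM=16
i=19 t=21 v=7: → [21,23),[20,22); WM=20; [15,17) fires=18 [16,18) fires=13 [17,19) fires=13 [18,20) fires=9
i=20 t=23 v=8: → [23,25),[22,24); WM=20
i=21 t=18 v=9: → [18,20),[17,19); WM=20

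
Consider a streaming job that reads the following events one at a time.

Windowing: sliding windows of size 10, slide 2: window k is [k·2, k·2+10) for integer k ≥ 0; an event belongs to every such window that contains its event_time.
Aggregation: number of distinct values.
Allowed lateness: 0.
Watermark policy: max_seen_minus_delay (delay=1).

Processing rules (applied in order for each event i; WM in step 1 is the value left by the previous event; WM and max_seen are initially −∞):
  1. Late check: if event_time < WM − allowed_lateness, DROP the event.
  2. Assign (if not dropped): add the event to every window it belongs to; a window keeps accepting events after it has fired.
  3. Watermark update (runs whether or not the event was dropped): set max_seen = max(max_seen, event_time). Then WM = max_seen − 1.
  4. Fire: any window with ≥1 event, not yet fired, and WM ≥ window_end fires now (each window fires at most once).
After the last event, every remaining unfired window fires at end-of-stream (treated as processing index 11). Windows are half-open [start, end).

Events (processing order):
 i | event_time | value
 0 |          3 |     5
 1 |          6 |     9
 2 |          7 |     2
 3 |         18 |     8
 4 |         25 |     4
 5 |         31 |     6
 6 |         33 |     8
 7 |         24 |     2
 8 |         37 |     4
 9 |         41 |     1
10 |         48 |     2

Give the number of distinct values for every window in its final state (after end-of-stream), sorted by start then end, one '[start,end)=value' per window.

[0,10)=3 [2,12)=3 [4,14)=2 [6,16)=2 [10,20)=1 [12,22)=1 [14,24)=1 [16,26)=2 [18,28)=2 [20,30)=1 [22,32)=2 [24,34)=3 [26,36)=2 [28,38)=3 [30,40)=3 [32,42)=3 [34,44)=2 [36,46)=2 [38,48)=1 [40,50)=2 [42,52)=1 [44,54)=1 [46,56)=1 [48,58)=1

i=0 t=3 v=5: → [2,12),[0,10); WM=2
i=1 t=6 v=9: → [6,16),[4,14),[2,12),[0,10); WM=5
i=2 t=7 v=2: → [6,16),[4,14),[2,12),[0,10); WM=6
i=3 t=18 v=8: → [18,28),[16,26),[14,24),[12,22),[10,20); WM=17; [0,10) fires=3 [2,12) fires=3 [4,14) fires=2 [6,16) fires=2
i=4 t=25 v=4: → [24,34),[22,32),[20,30),[18,28),[16,26); WM=24; [10,20) fires=1 [12,22) fires=1 [14,24) fires=1
i=5 t=31 v=6: → [30,40),[28,38),[26,36),[24,34),[22,32); WM=30; [16,26) fires=2 [18,28) fires=2 [20,30) fires=1
i=6 t=33 v=8: → [32,42),[30,40),[28,38),[26,36),[24,34); WM=32; [22,32) fires=2
i=7 t=24 v=2: DROP (t<32-0); WM=32
i=8 t=37 v=4: → [36,46),[34,44),[32,42),[30,40),[28,38); WM=36; [24,34) fires=3 [26,36) fires=2
i=9 t=41 v=1: → [40,50),[38,48),[36,46),[34,44),[32,42); WM=40; [28,38) fires=3 [30,40) fires=3
i=10 t=48 v=2: → [48,58),[46,56),[44,54),[42,52),[40,50); WM=47; [32,42) fires=3 [34,44) fires=2 [36,46) fires=2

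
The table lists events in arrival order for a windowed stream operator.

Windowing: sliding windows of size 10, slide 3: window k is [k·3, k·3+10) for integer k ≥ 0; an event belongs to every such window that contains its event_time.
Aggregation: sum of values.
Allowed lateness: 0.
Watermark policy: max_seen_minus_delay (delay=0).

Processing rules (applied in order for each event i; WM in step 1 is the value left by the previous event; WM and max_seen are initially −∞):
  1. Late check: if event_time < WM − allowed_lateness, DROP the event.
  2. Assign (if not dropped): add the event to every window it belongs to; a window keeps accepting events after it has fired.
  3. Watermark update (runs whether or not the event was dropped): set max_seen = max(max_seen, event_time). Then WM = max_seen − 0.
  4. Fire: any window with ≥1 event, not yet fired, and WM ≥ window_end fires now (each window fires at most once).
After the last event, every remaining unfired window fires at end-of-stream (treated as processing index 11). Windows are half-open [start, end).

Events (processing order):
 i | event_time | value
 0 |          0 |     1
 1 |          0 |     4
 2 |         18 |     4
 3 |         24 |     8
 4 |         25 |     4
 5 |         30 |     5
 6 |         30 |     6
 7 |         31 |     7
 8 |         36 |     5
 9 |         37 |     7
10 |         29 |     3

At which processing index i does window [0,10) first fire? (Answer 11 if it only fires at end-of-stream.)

2

i=0 t=0 v=1: → [0,10); WM=0
i=1 t=0 v=4: → [0,10); WM=0
i=2 t=18 v=4: → [18,28),[15,25),[12,22),[9,19); WM=18; [0,10) fires=5
i=3 t=24 v=8: → [24,34),[21,31),[18,28),[15,25); WM=24; [9,19) fires=4 [12,22) fires=4
i=4 t=25 v=4: → [24,34),[21,31),[18,28); WM=25; [15,25) fires=12
i=5 t=30 v=5: → [30,40),[27,37),[24,34),[21,31); WM=30; [18,28) fires=16
i=6 t=30 v=6: → [30,40),[27,37),[24,34),[21,31); WM=30
i=7 t=31 v=7: → [30,40),[27,37),[24,34); WM=31; [21,31) fires=23
i=8 t=36 v=5: → [36,46),[33,43),[30,40),[27,37); WM=36; [24,34) fires=30
i=9 t=37 v=7: → [36,46),[33,43),[30,40); WM=37; [27,37) fires=23
i=10 t=29 v=3: DROP (t<37-0); WM=37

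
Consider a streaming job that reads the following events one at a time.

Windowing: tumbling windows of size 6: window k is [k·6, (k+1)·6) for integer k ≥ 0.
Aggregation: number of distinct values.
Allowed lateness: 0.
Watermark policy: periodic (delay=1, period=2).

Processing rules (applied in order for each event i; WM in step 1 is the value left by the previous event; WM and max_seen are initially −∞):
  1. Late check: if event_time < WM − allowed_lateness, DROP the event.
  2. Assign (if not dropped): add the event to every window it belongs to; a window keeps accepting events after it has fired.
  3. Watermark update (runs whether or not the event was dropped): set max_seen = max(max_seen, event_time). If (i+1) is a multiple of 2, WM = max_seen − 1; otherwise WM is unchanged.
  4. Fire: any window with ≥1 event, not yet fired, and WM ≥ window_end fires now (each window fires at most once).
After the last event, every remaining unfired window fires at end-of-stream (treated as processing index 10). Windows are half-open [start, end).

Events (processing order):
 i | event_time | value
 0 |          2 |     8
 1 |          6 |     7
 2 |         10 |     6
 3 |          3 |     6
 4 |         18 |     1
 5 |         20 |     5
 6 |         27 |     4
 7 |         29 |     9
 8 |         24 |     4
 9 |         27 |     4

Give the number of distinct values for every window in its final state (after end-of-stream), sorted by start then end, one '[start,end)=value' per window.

[0,6)=1 [6,12)=2 [18,24)=2 [24,30)=2

i=0 t=2 v=8: → [0,6); WM=−∞
i=1 t=6 v=7: → [6,12); WM=5
i=2 t=10 v=6: → [6,12); WM=5
i=3 t=3 v=6: DROP (t<5-0); WM=9; [0,6) fires=1
i=4 t=18 v=1: → [18,24); WM=9
i=5 t=20 v=5: → [18,24); WM=19; [6,12) fires=2
i=6 t=27 v=4: → [24,30); WM=19
i=7 t=29 v=9: → [24,30); WM=28; [18,24) fires=2
i=8 t=24 v=4: DROP (t<28-0); WM=28
i=9 t=27 v=4: DROP (t<28-0); WM=28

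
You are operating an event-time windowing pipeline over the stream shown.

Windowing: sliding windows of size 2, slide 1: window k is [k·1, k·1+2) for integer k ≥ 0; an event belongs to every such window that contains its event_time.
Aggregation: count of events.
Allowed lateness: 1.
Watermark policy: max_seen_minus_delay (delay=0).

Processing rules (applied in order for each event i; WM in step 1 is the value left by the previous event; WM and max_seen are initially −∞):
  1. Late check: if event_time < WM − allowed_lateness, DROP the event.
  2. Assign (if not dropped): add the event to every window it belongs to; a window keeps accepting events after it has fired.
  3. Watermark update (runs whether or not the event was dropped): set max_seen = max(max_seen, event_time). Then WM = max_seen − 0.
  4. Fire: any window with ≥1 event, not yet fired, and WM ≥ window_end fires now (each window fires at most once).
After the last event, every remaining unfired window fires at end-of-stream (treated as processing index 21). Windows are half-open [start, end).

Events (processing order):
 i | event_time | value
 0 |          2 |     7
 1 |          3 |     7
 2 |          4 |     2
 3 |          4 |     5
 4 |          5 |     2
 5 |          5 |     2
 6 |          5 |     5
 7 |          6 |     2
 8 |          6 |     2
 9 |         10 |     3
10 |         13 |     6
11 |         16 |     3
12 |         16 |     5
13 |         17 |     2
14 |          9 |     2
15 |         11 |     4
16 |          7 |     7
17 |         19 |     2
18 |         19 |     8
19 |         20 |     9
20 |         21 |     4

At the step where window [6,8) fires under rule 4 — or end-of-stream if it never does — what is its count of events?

i=0 t=2 v=7: → [2,4),[1,3); WM=2
i=1 t=3 v=7: → [3,5),[2,4); WM=3; [1,3) fires=1
i=2 t=4 v=2: → [4,6),[3,5); WM=4; [2,4) fires=2
i=3 t=4 v=5: → [4,6),[3,5); WM=4
i=4 t=5 v=2: → [5,7),[4,6); WM=5; [3,5) fires=3
i=5 t=5 v=2: → [5,7),[4,6); WM=5
i=6 t=5 v=5: → [5,7),[4,6); WM=5
i=7 t=6 v=2: → [6,8),[5,7); WM=6; [4,6) fires=5
i=8 t=6 v=2: → [6,8),[5,7); WM=6
i=9 t=10 v=3: → [10,12),[9,11); WM=10; [5,7) fires=5 [6,8) fires=2
i=10 t=13 v=6: → [13,15),[12,14); WM=13; [9,11) fires=1 [10,12) fires=1
i=11 t=16 v=3: → [16,18),[15,17); WM=16; [12,14) fires=1 [13,15) fires=1
i=12 t=16 v=5: → [16,18),[15,17); WM=16
i=13 t=17 v=2: → [17,19),[16,18); WM=17; [15,17) fires=2
i=14 t=9 v=2: DROP (t<17-1); WM=17
i=15 t=11 v=4: DROP (t<17-1); WM=17
i=16 t=7 v=7: DROP (t<17-1); WM=17
i=17 t=19 v=2: → [19,21),[18,20); WM=19; [16,18) fires=3 [17,19) fires=1
i=18 t=19 v=8: → [19,21),[18,20); WM=19
i=19 t=20 v=9: → [20,22),[19,21); WM=20; [18,20) fires=2
i=20 t=21 v=4: → [21,23),[20,22); WM=21; [19,21) fires=3

2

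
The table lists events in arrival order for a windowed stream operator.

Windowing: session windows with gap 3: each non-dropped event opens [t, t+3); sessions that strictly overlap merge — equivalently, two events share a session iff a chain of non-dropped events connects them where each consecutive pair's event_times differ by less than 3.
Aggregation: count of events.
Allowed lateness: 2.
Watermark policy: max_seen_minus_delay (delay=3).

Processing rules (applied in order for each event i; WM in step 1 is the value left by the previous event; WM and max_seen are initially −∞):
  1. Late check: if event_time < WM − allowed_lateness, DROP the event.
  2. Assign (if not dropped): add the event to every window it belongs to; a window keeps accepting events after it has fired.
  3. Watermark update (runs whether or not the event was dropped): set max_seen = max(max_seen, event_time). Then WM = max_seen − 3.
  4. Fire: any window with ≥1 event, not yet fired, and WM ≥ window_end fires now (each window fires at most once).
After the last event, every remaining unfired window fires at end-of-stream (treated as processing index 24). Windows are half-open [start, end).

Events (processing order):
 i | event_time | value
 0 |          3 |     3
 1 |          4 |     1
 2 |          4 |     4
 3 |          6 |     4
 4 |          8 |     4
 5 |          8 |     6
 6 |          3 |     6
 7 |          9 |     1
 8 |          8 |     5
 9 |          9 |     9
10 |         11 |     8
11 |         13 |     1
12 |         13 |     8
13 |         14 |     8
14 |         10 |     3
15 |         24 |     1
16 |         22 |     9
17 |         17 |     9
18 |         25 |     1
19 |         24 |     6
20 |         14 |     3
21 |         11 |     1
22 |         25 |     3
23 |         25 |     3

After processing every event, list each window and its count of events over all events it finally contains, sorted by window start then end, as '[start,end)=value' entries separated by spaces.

i=0 t=3 v=3: → [3,6); WM=0
i=1 t=4 v=1: → [3,7); WM=1
i=2 t=4 v=4: → [3,7); WM=1
i=3 t=6 v=4: → [3,9); WM=3
i=4 t=8 v=4: → [3,11); WM=5
i=5 t=8 v=6: → [3,11); WM=5
i=6 t=3 v=6: → [3,11); WM=5
i=7 t=9 v=1: → [3,12); WM=6
i=8 t=8 v=5: → [3,12); WM=6
i=9 t=9 v=9: → [3,12); WM=6
i=10 t=11 v=8: → [3,14); WM=8
i=11 t=13 v=1: → [3,16); WM=10
i=12 t=13 v=8: → [3,16); WM=10
i=13 t=14 v=8: → [3,17); WM=11
i=14 t=10 v=3: → [3,17); WM=11
i=15 t=24 v=1: → [24,27); WM=21
i=16 t=22 v=9: → [22,27); WM=21
i=17 t=17 v=9: DROP (t<21-2); WM=21
i=18 t=25 v=1: → [22,28); WM=22
i=19 t=24 v=6: → [22,28); WM=22
i=20 t=14 v=3: DROP (t<22-2); WM=22
i=21 t=11 v=1: DROP (t<22-2); WM=22
i=22 t=25 v=3: → [22,28); WM=22
i=23 t=25 v=3: → [22,28); WM=22

[3,17)=15 [22,28)=6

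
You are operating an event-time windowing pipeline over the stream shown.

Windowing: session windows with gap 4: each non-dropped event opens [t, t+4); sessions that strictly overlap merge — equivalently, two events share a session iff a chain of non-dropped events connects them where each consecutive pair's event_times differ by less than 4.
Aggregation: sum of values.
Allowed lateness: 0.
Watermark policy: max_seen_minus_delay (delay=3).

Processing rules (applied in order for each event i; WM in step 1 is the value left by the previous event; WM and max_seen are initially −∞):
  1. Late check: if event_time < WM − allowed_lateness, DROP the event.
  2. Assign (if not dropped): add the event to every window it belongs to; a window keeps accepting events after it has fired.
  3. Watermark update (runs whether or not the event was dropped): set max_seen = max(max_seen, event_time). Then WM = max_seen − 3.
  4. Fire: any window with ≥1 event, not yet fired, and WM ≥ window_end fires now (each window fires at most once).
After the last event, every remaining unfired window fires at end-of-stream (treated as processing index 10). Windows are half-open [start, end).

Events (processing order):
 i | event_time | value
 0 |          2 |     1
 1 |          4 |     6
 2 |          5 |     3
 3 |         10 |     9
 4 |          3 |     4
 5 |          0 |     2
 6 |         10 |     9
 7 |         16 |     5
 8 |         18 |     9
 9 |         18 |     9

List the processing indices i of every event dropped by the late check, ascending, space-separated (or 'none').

4 5

i=0 t=2 v=1: → [2,6); WM=-1
i=1 t=4 v=6: → [2,8); WM=1
i=2 t=5 v=3: → [2,9); WM=2
i=3 t=10 v=9: → [10,14); WM=7
i=4 t=3 v=4: DROP (t<7-0); WM=7
i=5 t=0 v=2: DROP (t<7-0); WM=7
i=6 t=10 v=9: → [10,14); WM=7
i=7 t=16 v=5: → [16,20); WM=13
i=8 t=18 v=9: → [16,22); WM=15
i=9 t=18 v=9: → [16,22); WM=15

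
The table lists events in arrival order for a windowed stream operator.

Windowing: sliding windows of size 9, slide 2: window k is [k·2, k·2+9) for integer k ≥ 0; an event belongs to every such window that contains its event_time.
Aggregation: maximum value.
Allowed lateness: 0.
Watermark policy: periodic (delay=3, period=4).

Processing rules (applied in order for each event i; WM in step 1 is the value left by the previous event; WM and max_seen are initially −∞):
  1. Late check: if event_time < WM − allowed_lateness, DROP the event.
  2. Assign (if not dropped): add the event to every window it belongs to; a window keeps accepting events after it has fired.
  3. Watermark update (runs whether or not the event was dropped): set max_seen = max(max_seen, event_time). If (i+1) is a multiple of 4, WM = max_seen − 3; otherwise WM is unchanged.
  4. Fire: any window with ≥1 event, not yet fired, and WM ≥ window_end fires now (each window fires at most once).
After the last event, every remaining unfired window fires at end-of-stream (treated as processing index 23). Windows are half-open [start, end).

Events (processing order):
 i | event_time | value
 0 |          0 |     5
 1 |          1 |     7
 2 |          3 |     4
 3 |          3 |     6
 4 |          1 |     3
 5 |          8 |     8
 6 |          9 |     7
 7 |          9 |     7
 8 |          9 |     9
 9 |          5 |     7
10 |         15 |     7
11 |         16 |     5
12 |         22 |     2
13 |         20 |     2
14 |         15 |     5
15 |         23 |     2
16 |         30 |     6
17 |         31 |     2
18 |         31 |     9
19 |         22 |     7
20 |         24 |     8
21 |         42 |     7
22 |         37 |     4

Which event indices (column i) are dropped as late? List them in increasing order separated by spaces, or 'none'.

9 20

i=0 t=0 v=5: → [0,9); WM=−∞
i=1 t=1 v=7: → [0,9); WM=−∞
i=2 t=3 v=4: → [2,11),[0,9); WM=−∞
i=3 t=3 v=6: → [2,11),[0,9); WM=0
i=4 t=1 v=3: → [0,9); WM=0
i=5 t=8 v=8: → [8,17),[6,15),[4,13),[2,11),[0,9); WM=0
i=6 t=9 v=7: → [8,17),[6,15),[4,13),[2,11); WM=0
i=7 t=9 v=7: → [8,17),[6,15),[4,13),[2,11); WM=6
i=8 t=9 v=9: → [8,17),[6,15),[4,13),[2,11); WM=6
i=9 t=5 v=7: DROP (t<6-0); WM=6
i=10 t=15 v=7: → [14,23),[12,21),[10,19),[8,17); WM=6
i=11 t=16 v=5: → [16,25),[14,23),[12,21),[10,19),[8,17); WM=13; [0,9) fires=8 [2,11) fires=9 [4,13) fires=9
i=12 t=22 v=2: → [22,31),[20,29),[18,27),[16,25),[14,23); WM=13
i=13 t=20 v=2: → [20,29),[18,27),[16,25),[14,23),[12,21); WM=13
i=14 t=15 v=5: → [14,23),[12,21),[10,19),[8,17); WM=13
i=15 t=23 v=2: → [22,31),[20,29),[18,27),[16,25); WM=20; [6,15) fires=9 [8,17) fires=9 [10,19) fires=7
i=16 t=30 v=6: → [30,39),[28,37),[26,35),[24,33),[22,31); WM=20
i=17 t=31 v=2: → [30,39),[28,37),[26,35),[24,33); WM=20
i=18 t=31 v=9: → [30,39),[28,37),[26,35),[24,33); WM=20
i=19 t=22 v=7: → [22,31),[20,29),[18,27),[16,25),[14,23); WM=28; [12,21) fires=7 [14,23) fires=7 [16,25) fires=7 [18,27) fires=7
i=20 t=24 v=8: DROP (t<28-0); WM=28
i=21 t=42 v=7: → [42,51),[40,49),[38,47),[36,45),[34,43); WM=28
i=22 t=37 v=4: → [36,45),[34,43),[32,41),[30,39); WM=28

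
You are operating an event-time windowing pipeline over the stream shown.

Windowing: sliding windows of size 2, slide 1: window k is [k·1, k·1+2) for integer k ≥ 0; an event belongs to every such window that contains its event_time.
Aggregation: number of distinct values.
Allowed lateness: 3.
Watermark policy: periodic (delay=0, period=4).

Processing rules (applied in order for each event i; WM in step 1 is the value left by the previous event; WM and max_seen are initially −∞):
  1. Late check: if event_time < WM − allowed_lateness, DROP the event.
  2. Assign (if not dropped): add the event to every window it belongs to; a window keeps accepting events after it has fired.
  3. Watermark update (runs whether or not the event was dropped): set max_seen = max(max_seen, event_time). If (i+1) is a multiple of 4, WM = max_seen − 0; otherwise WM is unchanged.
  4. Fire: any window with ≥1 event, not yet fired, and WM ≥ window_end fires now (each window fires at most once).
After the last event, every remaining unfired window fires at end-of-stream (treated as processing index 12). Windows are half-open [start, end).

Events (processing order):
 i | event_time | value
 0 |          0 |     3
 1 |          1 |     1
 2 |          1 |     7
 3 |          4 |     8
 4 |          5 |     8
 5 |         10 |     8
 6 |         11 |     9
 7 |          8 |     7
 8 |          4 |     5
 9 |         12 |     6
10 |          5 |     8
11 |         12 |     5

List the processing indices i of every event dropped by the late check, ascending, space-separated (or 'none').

i=0 t=0 v=3: → [0,2); WM=−∞
i=1 t=1 v=1: → [1,3),[0,2); WM=−∞
i=2 t=1 v=7: → [1,3),[0,2); WM=−∞
i=3 t=4 v=8: → [4,6),[3,5); WM=4; [0,2) fires=3 [1,3) fires=2
i=4 t=5 v=8: → [5,7),[4,6); WM=4
i=5 t=10 v=8: → [10,12),[9,11); WM=4
i=6 t=11 v=9: → [11,13),[10,12); WM=4
i=7 t=8 v=7: → [8,10),[7,9); WM=11; [3,5) fires=1 [4,6) fires=1 [5,7) fires=1 [7,9) fires=1 [8,10) fires=1 [9,11) fires=1
i=8 t=4 v=5: DROP (t<11-3); WM=11
i=9 t=12 v=6: → [12,14),[11,13); WM=11
i=10 t=5 v=8: DROP (t<11-3); WM=11
i=11 t=12 v=5: → [12,14),[11,13); WM=12; [10,12) fires=2

8 10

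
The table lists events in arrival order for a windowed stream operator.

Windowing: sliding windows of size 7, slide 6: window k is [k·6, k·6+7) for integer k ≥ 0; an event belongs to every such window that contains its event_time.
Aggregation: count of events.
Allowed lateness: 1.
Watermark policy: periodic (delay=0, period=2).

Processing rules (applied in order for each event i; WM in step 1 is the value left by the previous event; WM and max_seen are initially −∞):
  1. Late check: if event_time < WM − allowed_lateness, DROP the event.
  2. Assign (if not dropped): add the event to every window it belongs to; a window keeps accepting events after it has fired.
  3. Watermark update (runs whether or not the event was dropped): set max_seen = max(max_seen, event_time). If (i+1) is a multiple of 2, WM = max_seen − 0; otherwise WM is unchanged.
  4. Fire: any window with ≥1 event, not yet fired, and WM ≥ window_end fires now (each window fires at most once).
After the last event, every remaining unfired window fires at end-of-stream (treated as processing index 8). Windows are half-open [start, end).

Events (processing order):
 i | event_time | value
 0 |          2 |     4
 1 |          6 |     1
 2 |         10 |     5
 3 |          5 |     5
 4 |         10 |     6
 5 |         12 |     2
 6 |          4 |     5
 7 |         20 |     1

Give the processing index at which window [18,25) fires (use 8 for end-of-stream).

8

i=0 t=2 v=4: → [0,7); WM=−∞
i=1 t=6 v=1: → [6,13),[0,7); WM=6
i=2 t=10 v=5: → [6,13); WM=6
i=3 t=5 v=5: → [0,7); WM=10; [0,7) fires=3
i=4 t=10 v=6: → [6,13); WM=10
i=5 t=12 v=2: → [12,19),[6,13); WM=12
i=6 t=4 v=5: DROP (t<12-1); WM=12
i=7 t=20 v=1: → [18,25); WM=20; [6,13) fires=4 [12,19) fires=1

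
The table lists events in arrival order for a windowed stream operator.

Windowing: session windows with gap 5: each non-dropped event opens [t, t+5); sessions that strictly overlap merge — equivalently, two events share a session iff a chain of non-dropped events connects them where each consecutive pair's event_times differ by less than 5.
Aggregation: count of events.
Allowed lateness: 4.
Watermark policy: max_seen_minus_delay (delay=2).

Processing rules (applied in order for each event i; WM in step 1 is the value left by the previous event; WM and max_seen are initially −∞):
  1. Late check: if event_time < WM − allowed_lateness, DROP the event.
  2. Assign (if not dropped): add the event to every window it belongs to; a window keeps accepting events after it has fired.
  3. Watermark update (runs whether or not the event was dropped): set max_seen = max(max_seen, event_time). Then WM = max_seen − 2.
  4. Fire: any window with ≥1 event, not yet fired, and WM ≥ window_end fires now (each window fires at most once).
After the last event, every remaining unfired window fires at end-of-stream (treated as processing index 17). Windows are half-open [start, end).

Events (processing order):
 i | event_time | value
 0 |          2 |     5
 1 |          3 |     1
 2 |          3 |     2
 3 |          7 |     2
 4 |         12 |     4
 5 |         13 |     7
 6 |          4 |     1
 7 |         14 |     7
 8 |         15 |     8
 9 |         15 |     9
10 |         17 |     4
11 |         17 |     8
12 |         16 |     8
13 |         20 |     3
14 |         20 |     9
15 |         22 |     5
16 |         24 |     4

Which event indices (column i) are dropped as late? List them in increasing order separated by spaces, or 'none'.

i=0 t=2 v=5: → [2,7); WM=0
i=1 t=3 v=1: → [2,8); WM=1
i=2 t=3 v=2: → [2,8); WM=1
i=3 t=7 v=2: → [2,12); WM=5
i=4 t=12 v=4: → [12,17); WM=10
i=5 t=13 v=7: → [12,18); WM=11
i=6 t=4 v=1: DROP (t<11-4); WM=11
i=7 t=14 v=7: → [12,19); WM=12
i=8 t=15 v=8: → [12,20); WM=13
i=9 t=15 v=9: → [12,20); WM=13
i=10 t=17 v=4: → [12,22); WM=15
i=11 t=17 v=8: → [12,22); WM=15
i=12 t=16 v=8: → [12,22); WM=15
i=13 t=20 v=3: → [12,25); WM=18
i=14 t=20 v=9: → [12,25); WM=18
i=15 t=22 v=5: → [12,27); WM=20
i=16 t=24 v=4: → [12,29); WM=22

6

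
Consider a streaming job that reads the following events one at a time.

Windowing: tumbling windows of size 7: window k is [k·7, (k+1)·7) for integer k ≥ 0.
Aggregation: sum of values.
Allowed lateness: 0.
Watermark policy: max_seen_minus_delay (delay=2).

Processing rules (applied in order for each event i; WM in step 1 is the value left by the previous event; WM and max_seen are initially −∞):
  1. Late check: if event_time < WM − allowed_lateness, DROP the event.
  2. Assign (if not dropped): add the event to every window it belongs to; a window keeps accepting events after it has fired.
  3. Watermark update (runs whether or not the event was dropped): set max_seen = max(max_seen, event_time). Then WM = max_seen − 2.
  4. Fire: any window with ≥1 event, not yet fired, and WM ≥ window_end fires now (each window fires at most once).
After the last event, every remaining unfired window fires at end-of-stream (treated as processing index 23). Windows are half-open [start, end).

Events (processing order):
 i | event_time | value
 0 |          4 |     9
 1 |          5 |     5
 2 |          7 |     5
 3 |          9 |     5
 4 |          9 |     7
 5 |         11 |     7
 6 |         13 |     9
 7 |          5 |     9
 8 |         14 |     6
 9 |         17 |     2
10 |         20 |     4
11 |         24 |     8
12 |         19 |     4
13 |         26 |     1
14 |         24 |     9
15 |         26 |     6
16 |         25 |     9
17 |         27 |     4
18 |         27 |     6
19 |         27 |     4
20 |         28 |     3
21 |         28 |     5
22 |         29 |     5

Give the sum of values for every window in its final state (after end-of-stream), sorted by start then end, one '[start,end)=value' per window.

i=0 t=4 v=9: → [0,7); WM=2
i=1 t=5 v=5: → [0,7); WM=3
i=2 t=7 v=5: → [7,14); WM=5
i=3 t=9 v=5: → [7,14); WM=7; [0,7) fires=14
i=4 t=9 v=7: → [7,14); WM=7
i=5 t=11 v=7: → [7,14); WM=9
i=6 t=13 v=9: → [7,14); WM=11
i=7 t=5 v=9: DROP (t<11-0); WM=11
i=8 t=14 v=6: → [14,21); WM=12
i=9 t=17 v=2: → [14,21); WM=15; [7,14) fires=33
i=10 t=20 v=4: → [14,21); WM=18
i=11 t=24 v=8: → [21,28); WM=22; [14,21) fires=12
i=12 t=19 v=4: DROP (t<22-0); WM=22
i=13 t=26 v=1: → [21,28); WM=24
i=14 t=24 v=9: → [21,28); WM=24
i=15 t=26 v=6: → [21,28); WM=24
i=16 t=25 v=9: → [21,28); WM=24
i=17 t=27 v=4: → [21,28); WM=25
i=18 t=27 v=6: → [21,28); WM=25
i=19 t=27 v=4: → [21,28); WM=25
i=20 t=28 v=3: → [28,35); WM=26
i=21 t=28 v=5: → [28,35); WM=26
i=22 t=29 v=5: → [28,35); WM=27

[0,7)=14 [7,14)=33 [14,21)=12 [21,28)=47 [28,35)=13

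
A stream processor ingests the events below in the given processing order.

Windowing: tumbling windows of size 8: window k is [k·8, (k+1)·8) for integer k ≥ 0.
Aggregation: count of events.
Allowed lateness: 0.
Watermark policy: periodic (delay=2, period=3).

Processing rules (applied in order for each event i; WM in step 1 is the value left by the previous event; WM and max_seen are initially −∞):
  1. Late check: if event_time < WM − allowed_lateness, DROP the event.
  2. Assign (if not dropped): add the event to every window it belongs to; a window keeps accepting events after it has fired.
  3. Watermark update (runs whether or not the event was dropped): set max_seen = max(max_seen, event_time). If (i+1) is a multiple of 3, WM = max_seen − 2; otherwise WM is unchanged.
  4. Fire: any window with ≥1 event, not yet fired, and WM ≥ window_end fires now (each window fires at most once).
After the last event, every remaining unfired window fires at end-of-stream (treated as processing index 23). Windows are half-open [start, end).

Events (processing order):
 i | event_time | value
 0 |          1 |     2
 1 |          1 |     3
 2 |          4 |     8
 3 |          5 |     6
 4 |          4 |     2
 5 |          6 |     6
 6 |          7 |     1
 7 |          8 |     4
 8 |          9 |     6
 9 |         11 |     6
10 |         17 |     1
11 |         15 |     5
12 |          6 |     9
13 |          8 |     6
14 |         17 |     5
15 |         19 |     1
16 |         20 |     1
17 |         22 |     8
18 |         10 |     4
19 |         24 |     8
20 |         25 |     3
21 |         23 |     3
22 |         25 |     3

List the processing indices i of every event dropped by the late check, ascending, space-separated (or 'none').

12 13 18

i=0 t=1 v=2: → [0,8); WM=−∞
i=1 t=1 v=3: → [0,8); WM=−∞
i=2 t=4 v=8: → [0,8); WM=2
i=3 t=5 v=6: → [0,8); WM=2
i=4 t=4 v=2: → [0,8); WM=2
i=5 t=6 v=6: → [0,8); WM=4
i=6 t=7 v=1: → [0,8); WM=4
i=7 t=8 v=4: → [8,16); WM=4
i=8 t=9 v=6: → [8,16); WM=7
i=9 t=11 v=6: → [8,16); WM=7
i=10 t=17 v=1: → [16,24); WM=7
i=11 t=15 v=5: → [8,16); WM=15; [0,8) fires=7
i=12 t=6 v=9: DROP (t<15-0); WM=15
i=13 t=8 v=6: DROP (t<15-0); WM=15
i=14 t=17 v=5: → [16,24); WM=15
i=15 t=19 v=1: → [16,24); WM=15
i=16 t=20 v=1: → [16,24); WM=15
i=17 t=22 v=8: → [16,24); WM=20; [8,16) fires=4
i=18 t=10 v=4: DROP (t<20-0); WM=20
i=19 t=24 v=8: → [24,32); WM=20
i=20 t=25 v=3: → [24,32); WM=23
i=21 t=23 v=3: → [16,24); WM=23
i=22 t=25 v=3: → [24,32); WM=23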